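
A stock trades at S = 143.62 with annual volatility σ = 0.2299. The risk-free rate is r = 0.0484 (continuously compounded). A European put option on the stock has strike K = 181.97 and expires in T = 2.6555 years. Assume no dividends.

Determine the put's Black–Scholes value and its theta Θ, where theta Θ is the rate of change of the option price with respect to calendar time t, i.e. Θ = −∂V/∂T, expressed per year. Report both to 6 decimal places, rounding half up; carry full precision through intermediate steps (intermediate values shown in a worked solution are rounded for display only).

price = 31.681846
Θ = 1.268601

σ√T = 0.2299·√2.6555 = 0.374638
d₁ = (ln(S/K) + (r+σ²/2)T) / (σ√T) = (ln(143.62/181.97) + (0.0484+0.2299²/2)·2.6555) / 0.374638 = (-0.236671 + 0.198703) / 0.374638 = -0.101345
d₂ = d₁ − σ√T = -0.101345 − 0.374638 = -0.475983
e^{−rT} = e^{−0.0484·2.6555} = 0.879391
N(−d₁) = 0.540362,  N(−d₂) = 0.682957
Put price V = K·e^{−rT}·N(−d₂) − S·N(−d₁) = 109.288608 − 77.606761 = 31.681846
φ(d₁) = (1/√(2π))·e^{−d₁²/2} = 0.396899
Θ = −S·φ(d₁)·σ/(2√T) + r·K·e^{−rT}·N(−d₂) = −4.020967 + 5.289569 = 1.268601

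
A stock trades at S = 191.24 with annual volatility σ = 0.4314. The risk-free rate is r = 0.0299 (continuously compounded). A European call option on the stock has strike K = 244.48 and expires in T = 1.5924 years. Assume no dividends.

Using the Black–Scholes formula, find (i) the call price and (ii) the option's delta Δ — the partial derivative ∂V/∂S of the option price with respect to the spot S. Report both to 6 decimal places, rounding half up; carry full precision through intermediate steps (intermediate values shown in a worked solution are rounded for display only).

σ√T = 0.4314·√1.5924 = 0.544385
d₁ = (ln(S/K) + (r+σ²/2)T) / (σ√T) = (ln(191.24/244.48) + (0.0299+0.4314²/2)·1.5924) / 0.544385 = (-0.245604 + 0.195790) / 0.544385 = -0.091505
d₂ = d₁ − σ√T = -0.091505 − 0.544385 = -0.635890
e^{−rT} = e^{−0.0299·1.5924} = 0.953503
N(d₁) = 0.463546,  N(d₂) = 0.262424
Call price V = S·N(d₁) − K·e^{−rT}·N(d₂) = 88.648468 − 61.174290 = 27.474178
Δ = N(d₁) = 0.463546

price = 27.474178
Δ = 0.463546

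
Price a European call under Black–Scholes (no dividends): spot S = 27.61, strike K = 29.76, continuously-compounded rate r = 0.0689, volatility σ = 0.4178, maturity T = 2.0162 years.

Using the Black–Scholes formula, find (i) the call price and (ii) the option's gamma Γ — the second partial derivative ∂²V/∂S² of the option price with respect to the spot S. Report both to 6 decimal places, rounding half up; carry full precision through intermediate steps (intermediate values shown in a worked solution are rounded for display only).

price = 7.130568
Γ = 0.022444

σ√T = 0.4178·√2.0162 = 0.593247
d₁ = (ln(S/K) + (r+σ²/2)T) / (σ√T) = (ln(27.61/29.76) + (0.0689+0.4178²/2)·2.0162) / 0.593247 = (-0.074987 + 0.314887) / 0.593247 = 0.404385
d₂ = d₁ − σ√T = 0.404385 − 0.593247 = -0.188862
e^{−rT} = e^{−0.0689·2.0162} = 0.870301
N(d₁) = 0.657035,  N(d₂) = 0.425100
Call price V = S·N(d₁) − K·e^{−rT}·N(d₂) = 18.140737 − 11.010169 = 7.130568
φ(d₁) = (1/√(2π))·e^{−d₁²/2} = 0.367621
Γ = φ(d₁) / (S·σ·√T) = 0.022444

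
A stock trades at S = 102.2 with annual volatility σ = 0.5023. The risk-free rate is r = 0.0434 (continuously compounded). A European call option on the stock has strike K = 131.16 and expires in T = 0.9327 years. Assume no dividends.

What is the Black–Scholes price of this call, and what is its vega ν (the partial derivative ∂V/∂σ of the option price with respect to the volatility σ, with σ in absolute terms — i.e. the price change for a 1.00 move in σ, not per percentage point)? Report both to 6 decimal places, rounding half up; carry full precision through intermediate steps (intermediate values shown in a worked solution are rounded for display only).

price = 11.935082
ν = 38.684114

σ√T = 0.5023·√0.9327 = 0.485103
d₁ = (ln(S/K) + (r+σ²/2)T) / (σ√T) = (ln(102.2/131.16) + (0.0434+0.5023²/2)·0.9327) / 0.485103 = (-0.249486 + 0.158142) / 0.485103 = -0.188299
d₂ = d₁ − σ√T = -0.188299 − 0.485103 = -0.673402
e^{−rT} = e^{−0.0434·0.9327} = 0.960329
N(d₁) = 0.425321,  N(d₂) = 0.250346
Call price V = S·N(d₁) − K·e^{−rT}·N(d₂) = 43.467814 − 31.532733 = 11.935082
φ(d₁) = (1/√(2π))·e^{−d₁²/2} = 0.391932
ν = S·φ(d₁)·√T = 38.684114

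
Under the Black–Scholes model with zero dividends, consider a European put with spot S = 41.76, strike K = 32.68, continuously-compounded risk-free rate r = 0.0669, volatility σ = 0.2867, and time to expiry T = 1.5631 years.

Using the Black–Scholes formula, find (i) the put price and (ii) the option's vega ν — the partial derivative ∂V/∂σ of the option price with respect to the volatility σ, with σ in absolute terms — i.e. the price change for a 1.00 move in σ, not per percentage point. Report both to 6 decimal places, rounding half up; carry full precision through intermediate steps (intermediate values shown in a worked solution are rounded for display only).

σ√T = 0.2867·√1.5631 = 0.358444
d₁ = (ln(S/K) + (r+σ²/2)T) / (σ√T) = (ln(41.76/32.68) + (0.0669+0.2867²/2)·1.5631) / 0.358444 = (0.245176 + 0.168812) / 0.358444 = 1.154959
d₂ = d₁ − σ√T = 1.154959 − 0.358444 = 0.796516
e^{−rT} = e^{−0.0669·1.5631} = 0.900710
N(−d₁) = 0.124054,  N(−d₂) = 0.212866
Put price V = K·e^{−rT}·N(−d₂) − S·N(−d₁) = 6.265763 − 5.180475 = 1.085288
φ(d₁) = (1/√(2π))·e^{−d₁²/2} = 0.204763
ν = S·φ(d₁)·√T = 10.690658

price = 1.085288
ν = 10.690658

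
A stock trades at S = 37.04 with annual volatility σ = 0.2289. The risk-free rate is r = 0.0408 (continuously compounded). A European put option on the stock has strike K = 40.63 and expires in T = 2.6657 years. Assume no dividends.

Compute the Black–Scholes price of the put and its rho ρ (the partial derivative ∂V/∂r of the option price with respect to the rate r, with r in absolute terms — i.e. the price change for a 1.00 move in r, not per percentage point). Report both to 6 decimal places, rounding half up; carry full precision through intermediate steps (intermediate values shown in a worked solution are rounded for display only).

σ√T = 0.2289·√2.6657 = 0.373724
d₁ = (ln(S/K) + (r+σ²/2)T) / (σ√T) = (ln(37.04/40.63) + (0.0408+0.2289²/2)·2.6657) / 0.373724 = (-0.092508 + 0.178596) / 0.373724 = 0.230349
d₂ = d₁ − σ√T = 0.230349 − 0.373724 = -0.143375
e^{−rT} = e^{−0.0408·2.6657} = 0.896945
N(−d₁) = 0.408910,  N(−d₂) = 0.557003
Put price V = K·e^{−rT}·N(−d₂) − S·N(−d₁) = 20.298793 − 15.146030 = 5.152762
ρ = −K·T·e^{−rT}·N(−d₂) = -54.110491

price = 5.152762
ρ = -54.110491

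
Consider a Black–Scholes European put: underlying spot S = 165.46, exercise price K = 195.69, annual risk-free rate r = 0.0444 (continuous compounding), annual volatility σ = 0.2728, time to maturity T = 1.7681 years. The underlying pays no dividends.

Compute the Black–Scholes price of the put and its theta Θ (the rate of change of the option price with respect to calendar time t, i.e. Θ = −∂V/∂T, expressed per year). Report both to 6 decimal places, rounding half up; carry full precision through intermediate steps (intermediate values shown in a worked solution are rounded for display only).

σ√T = 0.2728·√1.7681 = 0.362742
d₁ = (ln(S/K) + (r+σ²/2)T) / (σ√T) = (ln(165.46/195.69) + (0.0444+0.2728²/2)·1.7681) / 0.362742 = (-0.167802 + 0.144294) / 0.362742 = -0.064806
d₂ = d₁ − σ√T = -0.064806 − 0.362742 = -0.427548
e^{−rT} = e^{−0.0444·1.7681} = 0.924499
N(−d₁) = 0.525836,  N(−d₂) = 0.665510
Put price V = K·e^{−rT}·N(−d₂) − S·N(−d₁) = 120.400807 − 87.004776 = 33.396031
φ(d₁) = (1/√(2π))·e^{−d₁²/2} = 0.398105
Θ = −S·φ(d₁)·σ/(2√T) + r·K·e^{−rT}·N(−d₂) = −6.756971 + 5.345796 = -1.411175

price = 33.396031
Θ = -1.411175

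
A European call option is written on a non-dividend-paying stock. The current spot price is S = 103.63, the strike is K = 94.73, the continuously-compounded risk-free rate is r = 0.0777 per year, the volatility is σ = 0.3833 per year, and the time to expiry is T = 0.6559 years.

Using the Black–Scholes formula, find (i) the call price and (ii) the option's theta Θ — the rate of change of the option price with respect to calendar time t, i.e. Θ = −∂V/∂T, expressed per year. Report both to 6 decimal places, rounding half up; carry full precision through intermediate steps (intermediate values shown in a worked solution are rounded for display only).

σ√T = 0.3833·√0.6559 = 0.310426
d₁ = (ln(S/K) + (r+σ²/2)T) / (σ√T) = (ln(103.63/94.73) + (0.0777+0.3833²/2)·0.6559) / 0.310426 = (0.089796 + 0.099145) / 0.310426 = 0.608653
d₂ = d₁ − σ√T = 0.608653 − 0.310426 = 0.298228
e^{−rT} = e^{−0.0777·0.6559} = 0.950313
N(d₁) = 0.728623,  N(d₂) = 0.617235
Call price V = S·N(d₁) − K·e^{−rT}·N(d₂) = 75.507187 − 55.565488 = 19.941698
φ(d₁) = (1/√(2π))·e^{−d₁²/2} = 0.331487
Θ = −S·φ(d₁)·σ/(2√T) − r·K·e^{−rT}·N(d₂) = −8.129081 − 4.317438 = -12.446520

price = 19.941698
Θ = -12.446520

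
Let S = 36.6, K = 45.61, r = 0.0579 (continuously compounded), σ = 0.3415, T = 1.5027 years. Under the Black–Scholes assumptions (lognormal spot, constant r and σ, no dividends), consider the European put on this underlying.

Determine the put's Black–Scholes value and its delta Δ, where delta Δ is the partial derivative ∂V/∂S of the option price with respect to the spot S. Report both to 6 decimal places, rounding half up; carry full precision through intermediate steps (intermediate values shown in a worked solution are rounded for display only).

σ√T = 0.3415·√1.5027 = 0.418627
d₁ = (ln(S/K) + (r+σ²/2)T) / (σ√T) = (ln(36.6/45.61) + (0.0579+0.3415²/2)·1.5027) / 0.418627 = (-0.220079 + 0.174630) / 0.418627 = -0.108565
d₂ = d₁ − σ√T = -0.108565 − 0.418627 = -0.527192
e^{−rT} = e^{−0.0579·1.5027} = 0.916671
N(−d₁) = 0.543226,  N(−d₂) = 0.700970
Put price V = K·e^{−rT}·N(−d₂) − S·N(−d₁) = 29.307112 − 19.882084 = 9.425028
Δ = −N(−d₁) = -0.543226

price = 9.425028
Δ = -0.543226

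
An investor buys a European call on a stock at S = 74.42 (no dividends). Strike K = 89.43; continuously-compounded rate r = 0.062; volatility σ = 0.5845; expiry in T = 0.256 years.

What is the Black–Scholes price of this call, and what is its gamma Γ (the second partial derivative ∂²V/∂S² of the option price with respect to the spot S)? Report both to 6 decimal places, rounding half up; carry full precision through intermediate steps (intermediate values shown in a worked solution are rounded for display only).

price = 4.229655
Γ = 0.016598

σ√T = 0.5845·√0.256 = 0.295736
d₁ = (ln(S/K) + (r+σ²/2)T) / (σ√T) = (ln(74.42/89.43) + (0.062+0.5845²/2)·0.256) / 0.295736 = (-0.183731 + 0.059602) / 0.295736 = -0.419731
d₂ = d₁ − σ√T = -0.419731 − 0.295736 = -0.715467
e^{−rT} = e^{−0.062·0.256} = 0.984253
N(d₁) = 0.337341,  N(d₂) = 0.237160
Call price V = S·N(d₁) − K·e^{−rT}·N(d₂) = 25.104928 − 20.875273 = 4.229655
φ(d₁) = (1/√(2π))·e^{−d₁²/2} = 0.365304
Γ = φ(d₁) / (S·σ·√T) = 0.016598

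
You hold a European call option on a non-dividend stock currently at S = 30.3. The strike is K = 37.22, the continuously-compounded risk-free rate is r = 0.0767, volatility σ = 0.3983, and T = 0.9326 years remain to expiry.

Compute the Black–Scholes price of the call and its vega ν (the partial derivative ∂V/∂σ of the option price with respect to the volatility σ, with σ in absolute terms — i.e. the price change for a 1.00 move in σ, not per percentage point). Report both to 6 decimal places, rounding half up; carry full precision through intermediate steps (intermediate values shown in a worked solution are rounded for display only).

σ√T = 0.3983·√0.9326 = 0.384643
d₁ = (ln(S/K) + (r+σ²/2)T) / (σ√T) = (ln(30.3/37.22) + (0.0767+0.3983²/2)·0.9326) / 0.384643 = (-0.205699 + 0.145506) / 0.384643 = -0.156490
d₂ = d₁ − σ√T = -0.156490 − 0.384643 = -0.541133
e^{−rT} = e^{−0.0767·0.9326} = 0.930968
N(d₁) = 0.437823,  N(d₂) = 0.294208
Call price V = S·N(d₁) − K·e^{−rT}·N(d₂) = 13.266045 − 10.194484 = 3.071561
φ(d₁) = (1/√(2π))·e^{−d₁²/2} = 0.394087
ν = S·φ(d₁)·√T = 11.531416

price = 3.071561
ν = 11.531416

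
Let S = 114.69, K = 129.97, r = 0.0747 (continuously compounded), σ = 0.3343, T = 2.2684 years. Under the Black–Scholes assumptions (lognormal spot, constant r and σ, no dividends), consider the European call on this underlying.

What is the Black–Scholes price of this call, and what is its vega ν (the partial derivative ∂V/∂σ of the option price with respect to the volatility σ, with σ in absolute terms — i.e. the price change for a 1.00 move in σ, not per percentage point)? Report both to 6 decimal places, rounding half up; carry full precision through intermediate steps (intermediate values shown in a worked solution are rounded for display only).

price = 24.875487
ν = 65.044352

σ√T = 0.3343·√2.2684 = 0.503496
d₁ = (ln(S/K) + (r+σ²/2)T) / (σ√T) = (ln(114.69/129.97) + (0.0747+0.3343²/2)·2.2684) / 0.503496 = (-0.125071 + 0.296204) / 0.503496 = 0.339889
d₂ = d₁ − σ√T = 0.339889 − 0.503496 = -0.163607
e^{−rT} = e^{−0.0747·2.2684} = 0.844129
N(d₁) = 0.633030,  N(d₂) = 0.435020
Call price V = S·N(d₁) − K·e^{−rT}·N(d₂) = 72.602208 − 47.726721 = 24.875487
φ(d₁) = (1/√(2π))·e^{−d₁²/2} = 0.376551
ν = S·φ(d₁)·√T = 65.044352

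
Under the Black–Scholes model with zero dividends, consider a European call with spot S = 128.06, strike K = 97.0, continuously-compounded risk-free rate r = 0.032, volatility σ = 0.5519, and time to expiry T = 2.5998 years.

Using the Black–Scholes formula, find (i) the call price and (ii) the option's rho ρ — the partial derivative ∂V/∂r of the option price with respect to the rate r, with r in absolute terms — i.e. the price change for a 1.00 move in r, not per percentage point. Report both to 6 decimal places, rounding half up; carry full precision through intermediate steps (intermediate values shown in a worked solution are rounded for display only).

price = 59.538554
ρ = 112.388946

σ√T = 0.5519·√2.5998 = 0.889878
d₁ = (ln(S/K) + (r+σ²/2)T) / (σ√T) = (ln(128.06/97.0) + (0.032+0.5519²/2)·2.5998) / 0.889878 = (0.277788 + 0.479135) / 0.889878 = 0.850592
d₂ = d₁ − σ√T = 0.850592 − 0.889878 = -0.039286
e^{−rT} = e^{−0.032·2.5998} = 0.920173
N(d₁) = 0.802502,  N(d₂) = 0.484331
Call price V = S·N(d₁) − K·e^{−rT}·N(d₂) = 102.768397 − 43.229843 = 59.538554
ρ = K·T·e^{−rT}·N(d₂) = 112.388946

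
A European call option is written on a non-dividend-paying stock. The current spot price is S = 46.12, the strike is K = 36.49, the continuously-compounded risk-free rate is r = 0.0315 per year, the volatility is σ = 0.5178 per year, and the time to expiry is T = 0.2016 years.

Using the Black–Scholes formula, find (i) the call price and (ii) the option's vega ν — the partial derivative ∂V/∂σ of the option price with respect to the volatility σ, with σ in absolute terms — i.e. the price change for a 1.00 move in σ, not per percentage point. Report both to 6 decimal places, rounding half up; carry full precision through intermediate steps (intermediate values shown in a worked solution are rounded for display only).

σ√T = 0.5178·√0.2016 = 0.232492
d₁ = (ln(S/K) + (r+σ²/2)T) / (σ√T) = (ln(46.12/36.49) + (0.0315+0.5178²/2)·0.2016) / 0.232492 = (0.234208 + 0.033377) / 0.232492 = 1.150945
d₂ = d₁ − σ√T = 1.150945 − 0.232492 = 0.918453
e^{−rT} = e^{−0.0315·0.2016} = 0.993670
N(d₁) = 0.875123,  N(d₂) = 0.820809
Call price V = S·N(d₁) − K·e^{−rT}·N(d₂) = 40.360651 − 29.761726 = 10.598925
φ(d₁) = (1/√(2π))·e^{−d₁²/2} = 0.205713
ν = S·φ(d₁)·√T = 4.259860

price = 10.598925
ν = 4.259860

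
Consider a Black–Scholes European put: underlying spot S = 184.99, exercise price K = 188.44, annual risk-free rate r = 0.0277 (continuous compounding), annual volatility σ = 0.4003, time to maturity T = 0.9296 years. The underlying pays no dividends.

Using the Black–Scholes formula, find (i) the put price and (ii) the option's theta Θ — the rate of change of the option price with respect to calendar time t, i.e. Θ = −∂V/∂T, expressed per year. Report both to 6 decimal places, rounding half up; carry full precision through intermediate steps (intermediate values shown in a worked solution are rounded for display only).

σ√T = 0.4003·√0.9296 = 0.385952
d₁ = (ln(S/K) + (r+σ²/2)T) / (σ√T) = (ln(184.99/188.44) + (0.0277+0.4003²/2)·0.9296) / 0.385952 = (-0.018478 + 0.100230) / 0.385952 = 0.211818
d₂ = d₁ − σ√T = 0.211818 − 0.385952 = -0.174134
e^{−rT} = e^{−0.0277·0.9296} = 0.974579
N(−d₁) = 0.416125,  N(−d₂) = 0.569120
Put price V = K·e^{−rT}·N(−d₂) − S·N(−d₁) = 104.518687 − 76.978877 = 27.539810
φ(d₁) = (1/√(2π))·e^{−d₁²/2} = 0.390092
Θ = −S·φ(d₁)·σ/(2√T) + r·K·e^{−rT}·N(−d₂) = −14.980391 + 2.895168 = -12.085223

price = 27.539810
Θ = -12.085223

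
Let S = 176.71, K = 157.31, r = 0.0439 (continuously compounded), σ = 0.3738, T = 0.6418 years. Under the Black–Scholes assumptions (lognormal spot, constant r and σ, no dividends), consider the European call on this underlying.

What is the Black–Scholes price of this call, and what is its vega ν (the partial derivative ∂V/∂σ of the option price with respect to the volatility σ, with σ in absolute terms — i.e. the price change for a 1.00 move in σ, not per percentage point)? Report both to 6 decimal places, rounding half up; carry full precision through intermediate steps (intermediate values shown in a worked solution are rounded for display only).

price = 33.721124
ν = 46.248228

σ√T = 0.3738·√0.6418 = 0.299460
d₁ = (ln(S/K) + (r+σ²/2)T) / (σ√T) = (ln(176.71/157.31) + (0.0439+0.3738²/2)·0.6418) / 0.299460 = (0.116292 + 0.073013) / 0.299460 = 0.632153
d₂ = d₁ − σ√T = 0.632153 − 0.299460 = 0.332693
e^{−rT} = e^{−0.0439·0.6418} = 0.972218
N(d₁) = 0.736357,  N(d₂) = 0.630317
Call price V = S·N(d₁) − K·e^{−rT}·N(d₂) = 130.121593 − 96.400469 = 33.721124
φ(d₁) = (1/√(2π))·e^{−d₁²/2} = 0.326689
ν = S·φ(d₁)·√T = 46.248228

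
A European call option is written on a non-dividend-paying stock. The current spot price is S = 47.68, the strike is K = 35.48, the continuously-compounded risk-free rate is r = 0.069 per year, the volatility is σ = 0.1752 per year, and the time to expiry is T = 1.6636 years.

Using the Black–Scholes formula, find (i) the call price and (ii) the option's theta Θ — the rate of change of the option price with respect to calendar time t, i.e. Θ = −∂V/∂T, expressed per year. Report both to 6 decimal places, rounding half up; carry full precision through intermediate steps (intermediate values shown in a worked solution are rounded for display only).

σ√T = 0.1752·√1.6636 = 0.225974
d₁ = (ln(S/K) + (r+σ²/2)T) / (σ√T) = (ln(47.68/35.48) + (0.069+0.1752²/2)·1.6636) / 0.225974 = (0.295543 + 0.140321) / 0.225974 = 1.928821
d₂ = d₁ − σ√T = 1.928821 − 0.225974 = 1.702847
e^{−rT} = e^{−0.069·1.6636} = 0.891555
N(d₁) = 0.973123,  N(d₂) = 0.955702
Call price V = S·N(d₁) − K·e^{−rT}·N(d₂) = 46.398525 − 30.231101 = 16.167425
φ(d₁) = (1/√(2π))·e^{−d₁²/2} = 0.062094
Θ = −S·φ(d₁)·σ/(2√T) − r·K·e^{−rT}·N(d₂) = −0.201077 − 2.085946 = -2.287023

price = 16.167425
Θ = -2.287023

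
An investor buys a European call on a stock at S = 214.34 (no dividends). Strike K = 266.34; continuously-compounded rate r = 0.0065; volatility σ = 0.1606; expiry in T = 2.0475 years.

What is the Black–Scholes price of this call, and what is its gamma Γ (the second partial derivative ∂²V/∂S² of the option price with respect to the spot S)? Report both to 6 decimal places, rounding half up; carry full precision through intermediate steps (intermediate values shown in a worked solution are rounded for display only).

price = 5.584094
Γ = 0.006010

σ√T = 0.1606·√2.0475 = 0.229804
d₁ = (ln(S/K) + (r+σ²/2)T) / (σ√T) = (ln(214.34/266.34) + (0.0065+0.1606²/2)·2.0475) / 0.229804 = (-0.217210 + 0.039714) / 0.229804 = -0.772382
d₂ = d₁ − σ√T = -0.772382 − 0.229804 = -1.002186
e^{−rT} = e^{−0.0065·2.0475} = 0.986779
N(d₁) = 0.219944,  N(d₂) = 0.158127
Call price V = S·N(d₁) − K·e^{−rT}·N(d₂) = 47.142811 − 41.558717 = 5.584094
φ(d₁) = (1/√(2π))·e^{−d₁²/2} = 0.296050
Γ = φ(d₁) / (S·σ·√T) = 0.006010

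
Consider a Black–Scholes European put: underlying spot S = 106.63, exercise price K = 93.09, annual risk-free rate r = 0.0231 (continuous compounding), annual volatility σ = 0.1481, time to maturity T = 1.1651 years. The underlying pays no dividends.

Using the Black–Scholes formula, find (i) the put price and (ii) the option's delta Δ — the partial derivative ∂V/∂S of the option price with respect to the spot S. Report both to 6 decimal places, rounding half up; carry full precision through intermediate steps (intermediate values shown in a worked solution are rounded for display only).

price = 1.262739
Δ = -0.136151

σ√T = 0.1481·√1.1651 = 0.159859
d₁ = (ln(S/K) + (r+σ²/2)T) / (σ√T) = (ln(106.63/93.09) + (0.0231+0.1481²/2)·1.1651) / 0.159859 = (0.135798 + 0.039691) / 0.159859 = 1.097777
d₂ = d₁ − σ√T = 1.097777 − 0.159859 = 0.937918
e^{−rT} = e^{−0.0231·1.1651} = 0.973445
N(−d₁) = 0.136151,  N(−d₂) = 0.174143
Put price V = K·e^{−rT}·N(−d₂) − S·N(−d₁) = 15.780512 − 14.517774 = 1.262739
Δ = −N(−d₁) = -0.136151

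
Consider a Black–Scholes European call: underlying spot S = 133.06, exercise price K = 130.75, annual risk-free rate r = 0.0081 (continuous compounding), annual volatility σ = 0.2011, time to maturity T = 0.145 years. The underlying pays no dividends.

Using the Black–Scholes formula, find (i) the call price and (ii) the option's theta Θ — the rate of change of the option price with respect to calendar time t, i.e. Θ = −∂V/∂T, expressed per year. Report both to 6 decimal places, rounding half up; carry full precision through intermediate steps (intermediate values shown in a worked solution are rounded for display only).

σ√T = 0.2011·√0.145 = 0.076577
d₁ = (ln(S/K) + (r+σ²/2)T) / (σ√T) = (ln(133.06/130.75) + (0.0081+0.2011²/2)·0.145) / 0.076577 = (0.017513 + 0.004106) / 0.076577 = 0.282326
d₂ = d₁ − σ√T = 0.282326 − 0.076577 = 0.205749
e^{−rT} = e^{−0.0081·0.145} = 0.998826
N(d₁) = 0.611153,  N(d₂) = 0.581507
Call price V = S·N(d₁) − K·e^{−rT}·N(d₂) = 81.320031 − 75.942732 = 5.377299
φ(d₁) = (1/√(2π))·e^{−d₁²/2} = 0.383356
Θ = −S·φ(d₁)·σ/(2√T) − r·K·e^{−rT}·N(d₂) = −13.469372 − 0.615136 = -14.084508

price = 5.377299
Θ = -14.084508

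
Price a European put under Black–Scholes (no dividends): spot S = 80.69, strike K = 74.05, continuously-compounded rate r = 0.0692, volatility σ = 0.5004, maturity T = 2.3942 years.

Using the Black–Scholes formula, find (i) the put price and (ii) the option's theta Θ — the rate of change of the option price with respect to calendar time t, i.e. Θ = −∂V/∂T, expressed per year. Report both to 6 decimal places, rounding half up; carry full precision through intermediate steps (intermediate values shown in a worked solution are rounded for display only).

price = 13.706908
Θ = -1.760981

σ√T = 0.5004·√2.3942 = 0.774279
d₁ = (ln(S/K) + (r+σ²/2)T) / (σ√T) = (ln(80.69/74.05) + (0.0692+0.5004²/2)·2.3942) / 0.774279 = (0.085874 + 0.465433) / 0.774279 = 0.712026
d₂ = d₁ − σ√T = 0.712026 − 0.774279 = -0.062253
e^{−rT} = e^{−0.0692·2.3942} = 0.847318
N(−d₁) = 0.238224,  N(−d₂) = 0.524819
Put price V = K·e^{−rT}·N(−d₂) − S·N(−d₁) = 32.929232 − 19.222323 = 13.706908
φ(d₁) = (1/√(2π))·e^{−d₁²/2} = 0.309614
Θ = −S·φ(d₁)·σ/(2√T) + r·K·e^{−rT}·N(−d₂) = −4.039684 + 2.278703 = -1.760981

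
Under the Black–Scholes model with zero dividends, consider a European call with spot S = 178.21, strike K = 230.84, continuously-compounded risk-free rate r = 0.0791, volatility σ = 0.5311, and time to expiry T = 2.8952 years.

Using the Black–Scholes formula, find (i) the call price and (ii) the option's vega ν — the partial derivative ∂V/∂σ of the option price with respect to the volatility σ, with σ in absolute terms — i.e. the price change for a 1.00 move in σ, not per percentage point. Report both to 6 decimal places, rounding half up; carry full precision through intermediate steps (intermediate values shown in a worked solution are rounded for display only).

σ√T = 0.5311·√2.8952 = 0.903682
d₁ = (ln(S/K) + (r+σ²/2)T) / (σ√T) = (ln(178.21/230.84) + (0.0791+0.5311²/2)·2.8952) / 0.903682 = (-0.258762 + 0.637331) / 0.903682 = 0.418918
d₂ = d₁ − σ√T = 0.418918 − 0.903682 = -0.484764
e^{−rT} = e^{−0.0791·2.8952} = 0.795320
N(d₁) = 0.662362,  N(d₂) = 0.313922
Call price V = S·N(d₁) − K·e^{−rT}·N(d₂) = 118.039526 − 57.633472 = 60.406055
φ(d₁) = (1/√(2π))·e^{−d₁²/2} = 0.365428
ν = S·φ(d₁)·√T = 110.808673

price = 60.406055
ν = 110.808673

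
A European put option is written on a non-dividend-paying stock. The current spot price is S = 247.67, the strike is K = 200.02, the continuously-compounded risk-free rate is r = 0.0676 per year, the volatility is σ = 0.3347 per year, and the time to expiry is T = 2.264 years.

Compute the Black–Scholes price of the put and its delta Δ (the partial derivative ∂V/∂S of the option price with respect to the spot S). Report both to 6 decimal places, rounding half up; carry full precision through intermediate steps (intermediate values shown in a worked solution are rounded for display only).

price = 13.886142
Δ = -0.163543

σ√T = 0.3347·√2.264 = 0.503610
d₁ = (ln(S/K) + (r+σ²/2)T) / (σ√T) = (ln(247.67/200.02) + (0.0676+0.3347²/2)·2.264) / 0.503610 = (0.213680 + 0.279858) / 0.503610 = 0.980000
d₂ = d₁ − σ√T = 0.980000 − 0.503610 = 0.476391
e^{−rT} = e^{−0.0676·2.264} = 0.858090
N(−d₁) = 0.163543,  N(−d₂) = 0.316898
Put price V = K·e^{−rT}·N(−d₂) − S·N(−d₁) = 54.390827 − 40.504685 = 13.886142
Δ = −N(−d₁) = -0.163543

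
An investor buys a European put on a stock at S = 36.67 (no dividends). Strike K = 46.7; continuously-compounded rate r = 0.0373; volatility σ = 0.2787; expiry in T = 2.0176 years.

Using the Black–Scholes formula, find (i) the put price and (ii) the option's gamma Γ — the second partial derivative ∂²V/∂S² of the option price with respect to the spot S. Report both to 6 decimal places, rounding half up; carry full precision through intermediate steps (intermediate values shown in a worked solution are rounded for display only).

σ√T = 0.2787·√2.0176 = 0.395872
d₁ = (ln(S/K) + (r+σ²/2)T) / (σ√T) = (ln(36.67/46.7) + (0.0373+0.2787²/2)·2.0176) / 0.395872 = (-0.241785 + 0.153614) / 0.395872 = -0.222727
d₂ = d₁ − σ√T = -0.222727 − 0.395872 = -0.618599
e^{−rT} = e^{−0.0373·2.0176} = 0.927506
N(−d₁) = 0.588126,  N(−d₂) = 0.731910
Put price V = K·e^{−rT}·N(−d₂) − S·N(−d₁) = 31.702313 − 21.566586 = 10.135727
φ(d₁) = (1/√(2π))·e^{−d₁²/2} = 0.389169
Γ = φ(d₁) / (S·σ·√T) = 0.026809

price = 10.135727
Γ = 0.026809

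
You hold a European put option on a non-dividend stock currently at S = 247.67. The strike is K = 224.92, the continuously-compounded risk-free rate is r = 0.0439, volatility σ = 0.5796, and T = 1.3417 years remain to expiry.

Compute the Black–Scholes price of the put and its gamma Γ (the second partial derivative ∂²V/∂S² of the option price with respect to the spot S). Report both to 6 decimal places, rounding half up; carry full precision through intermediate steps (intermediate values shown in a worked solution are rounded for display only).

σ√T = 0.5796·√1.3417 = 0.671361
d₁ = (ln(S/K) + (r+σ²/2)T) / (σ√T) = (ln(247.67/224.92) + (0.0439+0.5796²/2)·1.3417) / 0.671361 = (0.096352 + 0.284263) / 0.671361 = 0.566932
d₂ = d₁ − σ√T = 0.566932 − 0.671361 = -0.104429
e^{−rT} = e^{−0.0439·1.3417} = 0.942800
N(−d₁) = 0.285380,  N(−d₂) = 0.541586
Put price V = K·e^{−rT}·N(−d₂) − S·N(−d₁) = 114.845768 − 70.680135 = 44.165633
φ(d₁) = (1/√(2π))·e^{−d₁²/2} = 0.339716
Γ = φ(d₁) / (S·σ·√T) = 0.002043

price = 44.165633
Γ = 0.002043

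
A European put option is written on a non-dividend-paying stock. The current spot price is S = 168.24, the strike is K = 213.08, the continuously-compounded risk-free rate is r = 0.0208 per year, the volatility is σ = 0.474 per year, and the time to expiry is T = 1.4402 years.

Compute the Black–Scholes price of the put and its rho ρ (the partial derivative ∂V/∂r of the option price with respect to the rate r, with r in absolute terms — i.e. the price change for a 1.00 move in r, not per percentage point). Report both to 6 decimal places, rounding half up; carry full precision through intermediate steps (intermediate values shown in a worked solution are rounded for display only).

price = 63.909987
ρ = -220.752226

σ√T = 0.474·√1.4402 = 0.568839
d₁ = (ln(S/K) + (r+σ²/2)T) / (σ√T) = (ln(168.24/213.08) + (0.0208+0.474²/2)·1.4402) / 0.568839 = (-0.236276 + 0.191745) / 0.568839 = -0.078284
d₂ = d₁ − σ√T = -0.078284 − 0.568839 = -0.647123
e^{−rT} = e^{−0.0208·1.4402} = 0.970488
N(−d₁) = 0.531199,  N(−d₂) = 0.741224
Put price V = K·e^{−rT}·N(−d₂) − S·N(−d₁) = 153.278868 − 89.368881 = 63.909987
ρ = −K·T·e^{−rT}·N(−d₂) = -220.752226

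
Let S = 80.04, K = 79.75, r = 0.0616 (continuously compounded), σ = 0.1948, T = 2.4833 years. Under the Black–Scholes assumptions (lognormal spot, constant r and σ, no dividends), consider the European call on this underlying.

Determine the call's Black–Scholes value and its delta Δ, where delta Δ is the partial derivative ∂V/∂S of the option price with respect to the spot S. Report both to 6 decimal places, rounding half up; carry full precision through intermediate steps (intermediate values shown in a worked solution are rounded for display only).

price = 15.998785
Δ = 0.746536

σ√T = 0.1948·√2.4833 = 0.306975
d₁ = (ln(S/K) + (r+σ²/2)T) / (σ√T) = (ln(80.04/79.75) + (0.0616+0.1948²/2)·2.4833) / 0.306975 = (0.003630 + 0.200088) / 0.306975 = 0.663630
d₂ = d₁ − σ√T = 0.663630 − 0.306975 = 0.356654
e^{−rT} = e^{−0.0616·2.4833} = 0.858154
N(d₁) = 0.746536,  N(d₂) = 0.639325
Call price V = S·N(d₁) − K·e^{−rT}·N(d₂) = 59.752769 − 43.753983 = 15.998785
Δ = N(d₁) = 0.746536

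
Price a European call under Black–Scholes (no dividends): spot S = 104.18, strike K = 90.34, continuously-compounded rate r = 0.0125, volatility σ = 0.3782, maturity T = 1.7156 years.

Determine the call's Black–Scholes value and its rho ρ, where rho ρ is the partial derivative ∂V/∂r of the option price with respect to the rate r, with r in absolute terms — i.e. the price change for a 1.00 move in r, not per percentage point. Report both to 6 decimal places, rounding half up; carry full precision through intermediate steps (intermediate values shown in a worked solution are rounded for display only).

price = 27.716403
ρ = 80.887946

σ√T = 0.3782·√1.7156 = 0.495370
d₁ = (ln(S/K) + (r+σ²/2)T) / (σ√T) = (ln(104.18/90.34) + (0.0125+0.3782²/2)·1.7156) / 0.495370 = (0.142540 + 0.144141) / 0.495370 = 0.578720
d₂ = d₁ − σ√T = 0.578720 − 0.495370 = 0.083350
e^{−rT} = e^{−0.0125·1.7156} = 0.978783
N(d₁) = 0.718611,  N(d₂) = 0.533213
Call price V = S·N(d₁) − K·e^{−rT}·N(d₂) = 74.864891 − 47.148488 = 27.716403
ρ = K·T·e^{−rT}·N(d₂) = 80.887946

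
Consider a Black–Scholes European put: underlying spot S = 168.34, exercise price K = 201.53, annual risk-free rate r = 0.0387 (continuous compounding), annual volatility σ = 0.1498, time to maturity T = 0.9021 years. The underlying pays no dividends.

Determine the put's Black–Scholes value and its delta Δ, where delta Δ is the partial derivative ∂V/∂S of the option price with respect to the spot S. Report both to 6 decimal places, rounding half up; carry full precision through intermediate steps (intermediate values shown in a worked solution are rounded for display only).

price = 28.339811
Δ = -0.828506

σ√T = 0.1498·√0.9021 = 0.142278
d₁ = (ln(S/K) + (r+σ²/2)T) / (σ√T) = (ln(168.34/201.53) + (0.0387+0.1498²/2)·0.9021) / 0.142278 = (-0.179953 + 0.045033) / 0.142278 = -0.948279
d₂ = d₁ − σ√T = -0.948279 − 0.142278 = -1.090557
e^{−rT} = e^{−0.0387·0.9021} = 0.965691
N(−d₁) = 0.828506,  N(−d₂) = 0.862266
Put price V = K·e^{−rT}·N(−d₂) − S·N(−d₁) = 167.810553 − 139.470743 = 28.339811
Δ = −N(−d₁) = -0.828506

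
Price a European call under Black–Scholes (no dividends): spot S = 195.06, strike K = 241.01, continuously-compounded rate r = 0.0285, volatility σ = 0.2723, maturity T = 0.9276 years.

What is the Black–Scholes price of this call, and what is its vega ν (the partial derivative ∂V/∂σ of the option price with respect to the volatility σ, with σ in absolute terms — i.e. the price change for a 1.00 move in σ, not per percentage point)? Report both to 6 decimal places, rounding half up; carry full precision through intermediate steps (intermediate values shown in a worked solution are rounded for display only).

σ√T = 0.2723·√0.9276 = 0.262258
d₁ = (ln(S/K) + (r+σ²/2)T) / (σ√T) = (ln(195.06/241.01) + (0.0285+0.2723²/2)·0.9276) / 0.262258 = (-0.211531 + 0.060826) / 0.262258 = -0.574645
d₂ = d₁ − σ√T = -0.574645 − 0.262258 = -0.836903
e^{−rT} = e^{−0.0285·0.9276} = 0.973910
N(d₁) = 0.282766,  N(d₂) = 0.201324
Call price V = S·N(d₁) − K·e^{−rT}·N(d₂) = 55.156249 − 47.255065 = 7.901184
φ(d₁) = (1/√(2π))·e^{−d₁²/2} = 0.338224
ν = S·φ(d₁)·√T = 63.540827

price = 7.901184
ν = 63.540827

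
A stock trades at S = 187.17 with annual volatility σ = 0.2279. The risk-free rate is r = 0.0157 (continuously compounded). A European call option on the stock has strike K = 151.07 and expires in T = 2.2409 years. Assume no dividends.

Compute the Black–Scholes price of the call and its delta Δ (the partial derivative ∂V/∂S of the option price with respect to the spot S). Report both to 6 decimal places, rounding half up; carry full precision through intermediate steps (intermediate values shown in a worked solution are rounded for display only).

price = 48.895770
Δ = 0.816414

σ√T = 0.2279·√2.2409 = 0.341158
d₁ = (ln(S/K) + (r+σ²/2)T) / (σ√T) = (ln(187.17/151.07) + (0.0157+0.2279²/2)·2.2409) / 0.341158 = (0.214274 + 0.093377) / 0.341158 = 0.901783
d₂ = d₁ − σ√T = 0.901783 − 0.341158 = 0.560625
e^{−rT} = e^{−0.0157·2.2409} = 0.965430
N(d₁) = 0.816414,  N(d₂) = 0.712473
Call price V = S·N(d₁) − K·e^{−rT}·N(d₂) = 152.808198 − 103.912428 = 48.895770
Δ = N(d₁) = 0.816414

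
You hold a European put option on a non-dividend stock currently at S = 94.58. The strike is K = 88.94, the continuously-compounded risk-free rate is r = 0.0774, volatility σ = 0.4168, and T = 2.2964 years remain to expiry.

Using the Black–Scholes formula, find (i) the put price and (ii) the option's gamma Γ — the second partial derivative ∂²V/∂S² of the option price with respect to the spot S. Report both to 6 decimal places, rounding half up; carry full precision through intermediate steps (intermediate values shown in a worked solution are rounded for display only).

σ√T = 0.4168·√2.2964 = 0.631614
d₁ = (ln(S/K) + (r+σ²/2)T) / (σ√T) = (ln(94.58/88.94) + (0.0774+0.4168²/2)·2.2964) / 0.631614 = (0.061484 + 0.377209) / 0.631614 = 0.694560
d₂ = d₁ − σ√T = 0.694560 − 0.631614 = 0.062946
e^{−rT} = e^{−0.0774·2.2964} = 0.837159
N(−d₁) = 0.243666,  N(−d₂) = 0.474905
Put price V = K·e^{−rT}·N(−d₂) − S·N(−d₁) = 35.359943 − 23.045899 = 12.314044
φ(d₁) = (1/√(2π))·e^{−d₁²/2} = 0.313441
Γ = φ(d₁) / (S·σ·√T) = 0.005247

price = 12.314044
Γ = 0.005247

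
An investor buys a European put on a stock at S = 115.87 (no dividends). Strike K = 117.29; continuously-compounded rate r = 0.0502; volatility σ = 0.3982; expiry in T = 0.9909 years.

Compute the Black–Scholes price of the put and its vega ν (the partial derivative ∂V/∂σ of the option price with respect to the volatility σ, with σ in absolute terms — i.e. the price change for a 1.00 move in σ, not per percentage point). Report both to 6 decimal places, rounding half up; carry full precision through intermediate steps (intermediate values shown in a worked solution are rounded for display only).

price = 15.811519
ν = 44.081852

σ√T = 0.3982·√0.9909 = 0.396384
d₁ = (ln(S/K) + (r+σ²/2)T) / (σ√T) = (ln(115.87/117.29) + (0.0502+0.3982²/2)·0.9909) / 0.396384 = (-0.012181 + 0.128303) / 0.396384 = 0.292955
d₂ = d₁ − σ√T = 0.292955 − 0.396384 = -0.103429
e^{−rT} = e^{−0.0502·0.9909} = 0.951474
N(−d₁) = 0.384778,  N(−d₂) = 0.541189
Put price V = K·e^{−rT}·N(−d₂) − S·N(−d₁) = 60.395775 − 44.584256 = 15.811519
φ(d₁) = (1/√(2π))·e^{−d₁²/2} = 0.382185
ν = S·φ(d₁)·√T = 44.081852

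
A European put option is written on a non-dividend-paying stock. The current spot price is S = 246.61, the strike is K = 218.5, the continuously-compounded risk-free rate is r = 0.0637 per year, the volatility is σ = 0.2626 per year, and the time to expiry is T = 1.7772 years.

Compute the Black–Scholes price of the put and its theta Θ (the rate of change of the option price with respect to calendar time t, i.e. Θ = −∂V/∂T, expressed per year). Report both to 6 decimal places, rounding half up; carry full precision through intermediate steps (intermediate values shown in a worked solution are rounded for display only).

price = 11.459761
Θ = -2.924831

σ√T = 0.2626·√1.7772 = 0.350076
d₁ = (ln(S/K) + (r+σ²/2)T) / (σ√T) = (ln(246.61/218.5) + (0.0637+0.2626²/2)·1.7772) / 0.350076 = (0.121022 + 0.174484) / 0.350076 = 0.844120
d₂ = d₁ − σ√T = 0.844120 − 0.350076 = 0.494044
e^{−rT} = e^{−0.0637·1.7772} = 0.892965
N(−d₁) = 0.199301,  N(−d₂) = 0.310638
Put price V = K·e^{−rT}·N(−d₂) − S·N(−d₁) = 60.609423 − 49.149662 = 11.459761
φ(d₁) = (1/√(2π))·e^{−d₁²/2} = 0.279373
Θ = −S·φ(d₁)·σ/(2√T) + r·K·e^{−rT}·N(−d₂) = −6.785651 + 3.860820 = -2.924831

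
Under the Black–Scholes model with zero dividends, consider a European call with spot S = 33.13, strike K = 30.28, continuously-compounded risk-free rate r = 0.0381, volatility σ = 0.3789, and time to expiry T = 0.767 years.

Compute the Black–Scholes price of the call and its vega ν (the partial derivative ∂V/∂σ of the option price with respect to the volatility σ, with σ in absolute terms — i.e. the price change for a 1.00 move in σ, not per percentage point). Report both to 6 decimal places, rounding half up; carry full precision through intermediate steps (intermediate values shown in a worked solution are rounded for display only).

price = 6.241724
ν = 10.084756

σ√T = 0.3789·√0.767 = 0.331835
d₁ = (ln(S/K) + (r+σ²/2)T) / (σ√T) = (ln(33.13/30.28) + (0.0381+0.3789²/2)·0.767) / 0.331835 = (0.089952 + 0.084280) / 0.331835 = 0.525055
d₂ = d₁ − σ√T = 0.525055 − 0.331835 = 0.193220
e^{−rT} = e^{−0.0381·0.767} = 0.971200
N(d₁) = 0.700228,  N(d₂) = 0.576607
Call price V = S·N(d₁) − K·e^{−rT}·N(d₂) = 23.198541 − 16.956816 = 6.241724
φ(d₁) = (1/√(2π))·e^{−d₁²/2} = 0.347573
ν = S·φ(d₁)·√T = 10.084756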